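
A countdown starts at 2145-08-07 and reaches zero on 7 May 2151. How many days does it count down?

Aug 7, 2145 → Aug 7, 2146: 365 days.
Aug 7, 2146 → Aug 7, 2147: 365 days.
Aug 7, 2147 → Aug 7, 2148: 366 days (Feb 29, 2148 is in that span).
Aug 7, 2148 → Aug 7, 2149: 365 days.
Aug 7, 2149 → Aug 7, 2150: 365 days.
Aug 7, 2150 → Sep 7, 2150: 31 days (August has 31).
Sep 7, 2150 → Oct 7, 2150: 30 days (September has 30).
Oct 7, 2150 → Nov 7, 2150: 31 days (October has 31).
Nov 7, 2150 → Dec 7, 2150: 30 days (November has 30).
Dec 7, 2150 → Jan 7, 2151: 31 days (December has 31).
Jan 7, 2151 → Feb 7, 2151: 31 days (January has 31).
Feb 7, 2151 → Mar 7, 2151: 28 days (February has 28).
Mar 7, 2151 → Apr 7, 2151: 31 days (March has 31).
Apr 7, 2151 → May 7, 2151: 30 days.
Total: 2099 days.

2099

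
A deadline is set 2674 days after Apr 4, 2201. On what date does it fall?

+365 (one year) → Apr 4, 2202 (2309 left).
+365 (one year) → Apr 4, 2203 (1944 left).
+366 (one year; includes Feb 29, 2204) → Apr 4, 2204 (1578 left).
+365 (one year) → Apr 4, 2205 (1213 left).
+365 (one year) → Apr 4, 2206 (848 left).
+365 (one year) → Apr 4, 2207 (483 left).
+366 (one year; includes Feb 29, 2208) → Apr 4, 2208 (117 left).
Apr has 30 days: +27 → May 1, 2208 (90 left).
May has 31 days: +31 → Jun 1, 2208 (59 left).
Jun has 30 days: +30 → Jul 1, 2208 (29 left).
+29 → Jul 30, 2208.

July 30, 2208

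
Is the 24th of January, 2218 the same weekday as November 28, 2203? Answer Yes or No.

From Nov 28, 2203 to Jan 24, 2218 is 5171 days.
5171 mod 7 = 5, so they are different weekdays.
(Nov 28, 2203 is a Monday; Jan 24, 2218 is a Saturday.)

No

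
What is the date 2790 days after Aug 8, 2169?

March 29, 2177

+365 (one year) → Aug 8, 2170 (2425 left).
+365 (one year) → Aug 8, 2171 (2060 left).
+366 (one year; includes Feb 29, 2172) → Aug 8, 2172 (1694 left).
+365 (one year) → Aug 8, 2173 (1329 left).
+365 (one year) → Aug 8, 2174 (964 left).
+365 (one year) → Aug 8, 2175 (599 left).
+366 (one year; includes Feb 29, 2176) → Aug 8, 2176 (233 left).
Aug has 31 days: +24 → Sep 1, 2176 (209 left).
Sep has 30 days: +30 → Oct 1, 2176 (179 left).
Oct has 31 days: +31 → Nov 1, 2176 (148 left).
Nov has 30 days: +30 → Dec 1, 2176 (118 left).
Dec has 31 days: +31 → Jan 1, 2177 (87 left).
Jan has 31 days: +31 → Feb 1, 2177 (56 left).
Feb has 28 days: +28 → Mar 1, 2177 (28 left).
+28 → Mar 29, 2177.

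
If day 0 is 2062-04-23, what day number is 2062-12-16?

237

Apr 23, 2062 → May 23, 2062: 30 days (April has 30).
May 23, 2062 → Jun 23, 2062: 31 days (May has 31).
Jun 23, 2062 → Jul 23, 2062: 30 days (June has 30).
Jul 23, 2062 → Aug 23, 2062: 31 days (July has 31).
Aug 23, 2062 → Sep 23, 2062: 31 days (August has 31).
Sep 23, 2062 → Oct 23, 2062: 30 days (September has 30).
Oct 23, 2062 → Nov 23, 2062: 31 days (October has 31).
Nov 23, 2062 → Dec 16, 2062: 23 days.
Total: 237 days.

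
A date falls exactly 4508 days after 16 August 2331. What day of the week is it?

Sunday

Aug 16, 2331 is a Sunday.
4508 mod 7 = 0, so 4508 days after a Sunday is Sunday + 0 = Sunday.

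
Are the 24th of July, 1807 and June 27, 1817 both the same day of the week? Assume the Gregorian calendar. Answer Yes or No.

Yes

From Jul 24, 1807 to Jun 27, 1817 is 3626 days.
3626 mod 7 = 0, so they are the same weekday.
(Jul 24, 1807 is a Friday; Jun 27, 1817 is a Friday.)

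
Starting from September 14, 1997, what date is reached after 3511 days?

April 26, 2007

+365 (one year) → Sep 14, 1998 (3146 left).
+365 (one year) → Sep 14, 1999 (2781 left).
+366 (one year; includes Feb 29, 2000) → Sep 14, 2000 (2415 left).
+365 (one year) → Sep 14, 2001 (2050 left).
+365 (one year) → Sep 14, 2002 (1685 left).
+365 (one year) → Sep 14, 2003 (1320 left).
+366 (one year; includes Feb 29, 2004) → Sep 14, 2004 (954 left).
+365 (one year) → Sep 14, 2005 (589 left).
+365 (one year) → Sep 14, 2006 (224 left).
Sep has 30 days: +17 → Oct 1, 2006 (207 left).
Oct has 31 days: +31 → Nov 1, 2006 (176 left).
Nov has 30 days: +30 → Dec 1, 2006 (146 left).
Dec has 31 days: +31 → Jan 1, 2007 (115 left).
Jan has 31 days: +31 → Feb 1, 2007 (84 left).
Feb has 28 days: +28 → Mar 1, 2007 (56 left).
Mar has 31 days: +31 → Apr 1, 2007 (25 left).
+25 → Apr 26, 2007.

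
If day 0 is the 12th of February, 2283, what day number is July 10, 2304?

7818

Feb 12, 2283 → Feb 12, 2284: 365 days.
Feb 12, 2284 → Feb 12, 2285: 366 days (Feb 29, 2284 is in that span).
Feb 12, 2285 → Feb 12, 2286: 365 days.
Feb 12, 2286 → Feb 12, 2287: 365 days.
Feb 12, 2287 → Feb 12, 2288: 365 days.
Feb 12, 2288 → Feb 12, 2289: 366 days (Feb 29, 2288 is in that span).
Feb 12, 2289 → Feb 12, 2290: 365 days.
Feb 12, 2290 → Feb 12, 2291: 365 days.
Feb 12, 2291 → Feb 12, 2292: 365 days.
Feb 12, 2292 → Feb 12, 2293: 366 days (Feb 29, 2292 is in that span).
Feb 12, 2293 → Feb 12, 2294: 365 days.
Feb 12, 2294 → Feb 12, 2295: 365 days.
Feb 12, 2295 → Feb 12, 2296: 365 days.
Feb 12, 2296 → Feb 12, 2297: 366 days (Feb 29, 2296 is in that span).
Feb 12, 2297 → Feb 12, 2298: 365 days.
Feb 12, 2298 → Feb 12, 2299: 365 days.
Feb 12, 2299 → Feb 12, 2300: 365 days.
Feb 12, 2300 → Feb 12, 2301: 365 days.
Feb 12, 2301 → Feb 12, 2302: 365 days.
Feb 12, 2302 → Feb 12, 2303: 365 days.
Feb 12, 2303 → Feb 12, 2304: 365 days.
Feb 12, 2304 → Mar 12, 2304: 29 days (February has 29).
Mar 12, 2304 → Apr 12, 2304: 31 days (March has 31).
Apr 12, 2304 → May 12, 2304: 30 days (April has 30).
May 12, 2304 → Jun 12, 2304: 31 days (May has 31).
Jun 12, 2304 → Jul 10, 2304: 28 days.
Total: 7818 days.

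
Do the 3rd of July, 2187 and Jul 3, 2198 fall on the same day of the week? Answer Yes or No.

From Jul 3, 2187 to Jul 3, 2198 is 4018 days.
4018 mod 7 = 0, so they are the same weekday.
(Jul 3, 2187 is a Tuesday; Jul 3, 2198 is a Tuesday.)

Yes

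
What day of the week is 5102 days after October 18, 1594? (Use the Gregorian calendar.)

Oct 18, 1594 is a Tuesday.
5102 mod 7 = 6, so 5102 days after a Tuesday is Tuesday + 6 = Monday.

Monday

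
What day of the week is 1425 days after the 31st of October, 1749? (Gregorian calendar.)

Tuesday

Oct 31, 1749 is a Friday.
1425 mod 7 = 4, so 1425 days after a Friday is Friday + 4 = Tuesday.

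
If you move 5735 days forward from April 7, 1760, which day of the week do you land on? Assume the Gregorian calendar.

Wednesday

First find the weekday of Apr 7, 1760. Doomsday rule: the anchor day for the 1700s is Sunday. For year 60: 60÷12 = 5 r 0, and 0÷4 = 0, so 5+0+0 = 5.
Sunday + 5 ≡ Friday — that's 1760's doomsday.
In April the doomsday date is Apr 4.
Apr 7 is 3 days after Apr 4; 3 mod 7 = 3, so Friday + 3 = Monday.
5735 mod 7 = 2, so 5735 days after a Monday is Monday + 2 = Wednesday.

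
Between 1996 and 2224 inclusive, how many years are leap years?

Multiples of 4 in [1996,2224]: 58.
Of those, multiples of 100: 3 (not leap unless ÷400).
Multiples of 400: 1.
Leap years = 58 − 3 + 1 = 56.

56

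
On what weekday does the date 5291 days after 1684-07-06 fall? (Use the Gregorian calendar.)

First find the weekday of Jul 6, 1684. Doomsday rule: the anchor day for the 1600s is Tuesday. For year 84: 84÷12 = 7 r 0, and 0÷4 = 0, so 7+0+0 = 7.
Tuesday + 7 ≡ Tuesday — that's 1684's doomsday.
In July the doomsday date is Jul 11.
Jul 6 is 5 days before Jul 11; 5 mod 7 = 5, so Tuesday − 5 = Thursday.
5291 mod 7 = 6, so 5291 days after a Thursday is Thursday + 6 = Wednesday.

Wednesday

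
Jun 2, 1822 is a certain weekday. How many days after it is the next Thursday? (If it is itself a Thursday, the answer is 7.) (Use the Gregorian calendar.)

Jun 2, 1822 is a Sunday.
From Sunday to the next Thursday is 4 days.

4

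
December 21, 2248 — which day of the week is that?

Doomsday rule: the anchor day for the 2200s is Friday. For year 48: 48÷12 = 4 r 0, and 0÷4 = 0, so 4+0+0 = 4.
Friday + 4 ≡ Tuesday — that's 2248's doomsday.
In December the doomsday date is Dec 12.
Dec 21 is 9 days after Dec 12; 9 mod 7 = 2, so Tuesday + 2 = Thursday.

Thursday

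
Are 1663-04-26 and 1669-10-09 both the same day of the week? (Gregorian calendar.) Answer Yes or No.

No

From Apr 26, 1663 to Oct 9, 1669 is 2358 days.
2358 mod 7 = 6, so they are different weekdays.
(Apr 26, 1663 is a Thursday; Oct 9, 1669 is a Wednesday.)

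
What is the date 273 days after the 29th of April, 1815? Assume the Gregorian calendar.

Apr has 30 days: +2 → May 1, 1815 (271 left).
May has 31 days: +31 → Jun 1, 1815 (240 left).
Jun has 30 days: +30 → Jul 1, 1815 (210 left).
Jul has 31 days: +31 → Aug 1, 1815 (179 left).
Aug has 31 days: +31 → Sep 1, 1815 (148 left).
Sep has 30 days: +30 → Oct 1, 1815 (118 left).
Oct has 31 days: +31 → Nov 1, 1815 (87 left).
Nov has 30 days: +30 → Dec 1, 1815 (57 left).
Dec has 31 days: +31 → Jan 1, 1816 (26 left).
+26 → Jan 27, 1816.

January 27, 1816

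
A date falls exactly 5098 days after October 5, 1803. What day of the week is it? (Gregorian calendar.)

First find the weekday of Oct 5, 1803. Doomsday rule: the anchor day for the 1800s is Friday. For year 03: 3÷12 = 0 r 3, and 3÷4 = 0, so 0+3+0 = 3.
Friday + 3 ≡ Monday — that's 1803's doomsday.
In October the doomsday date is Oct 10.
Oct 5 is 5 days before Oct 10; 5 mod 7 = 5, so Monday − 5 = Wednesday.
5098 mod 7 = 2, so 5098 days after a Wednesday is Wednesday + 2 = Friday.

Friday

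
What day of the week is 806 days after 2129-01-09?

Monday

Jan 9, 2129 is a Sunday.
806 mod 7 = 1, so 806 days after a Sunday is Sunday + 1 = Monday.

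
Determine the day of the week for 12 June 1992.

Friday

January 1, 1992 is a Wednesday.
Jan 1, 1992 → Feb 1, 1992: 31 days (January has 31).
Feb 1, 1992 → Mar 1, 1992: 29 days (February has 29).
Mar 1, 1992 → Apr 1, 1992: 31 days (March has 31).
Apr 1, 1992 → May 1, 1992: 30 days (April has 30).
May 1, 1992 → Jun 1, 1992: 31 days (May has 31).
Jun 1, 1992 → Jun 12, 1992: 11 days.
Total: 163 days.
163 mod 7 = 2, so Wednesday + 2 = Friday.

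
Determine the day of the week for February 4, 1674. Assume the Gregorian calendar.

Doomsday rule: the anchor day for the 1600s is Tuesday. For year 74: 74÷12 = 6 r 2, and 2÷4 = 0, so 6+2+0 = 8.
Tuesday + 8 ≡ Wednesday — that's 1674's doomsday.
In February the doomsday date is Feb 28 (1674 is not a leap year).
Feb 4 is 24 days before Feb 28; 24 mod 7 = 3, so Wednesday − 3 = Sunday.

Sunday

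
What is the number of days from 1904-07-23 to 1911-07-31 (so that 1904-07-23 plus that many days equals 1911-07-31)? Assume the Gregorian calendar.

Jul 23, 1904 → Jul 23, 1905: 365 days.
Jul 23, 1905 → Jul 23, 1906: 365 days.
Jul 23, 1906 → Jul 23, 1907: 365 days.
Jul 23, 1907 → Jul 23, 1908: 366 days (Feb 29, 1908 is in that span).
Jul 23, 1908 → Jul 23, 1909: 365 days.
Jul 23, 1909 → Jul 23, 1910: 365 days.
Jul 23, 1910 → Aug 23, 1910: 31 days (July has 31).
Aug 23, 1910 → Sep 23, 1910: 31 days (August has 31).
Sep 23, 1910 → Oct 23, 1910: 30 days (September has 30).
Oct 23, 1910 → Nov 23, 1910: 31 days (October has 31).
Nov 23, 1910 → Dec 23, 1910: 30 days (November has 30).
Dec 23, 1910 → Jan 23, 1911: 31 days (December has 31).
Jan 23, 1911 → Feb 23, 1911: 31 days (January has 31).
Feb 23, 1911 → Mar 23, 1911: 28 days (February has 28).
Mar 23, 1911 → Apr 23, 1911: 31 days (March has 31).
Apr 23, 1911 → May 23, 1911: 30 days (April has 30).
May 23, 1911 → Jun 23, 1911: 31 days (May has 31).
Jun 23, 1911 → Jul 23, 1911: 30 days (June has 30).
Jul 23, 1911 → Jul 31, 1911: 8 days.
Total: 2564 days.

2564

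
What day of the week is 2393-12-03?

Doomsday rule: the anchor day for the 2300s is Wednesday. For year 93: 93÷12 = 7 r 9, and 9÷4 = 2, so 7+9+2 = 18.
Wednesday + 18 ≡ Sunday — that's 2393's doomsday.
In December the doomsday date is Dec 12.
Dec 3 is 9 days before Dec 12; 9 mod 7 = 2, so Sunday − 2 = Friday.

Friday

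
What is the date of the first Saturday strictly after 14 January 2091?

Jan 14, 2091 is a Sunday.
From Sunday to the next Saturday is 6 days.
Jan 14, 2091 + 6 = Jan 20, 2091.

January 20, 2091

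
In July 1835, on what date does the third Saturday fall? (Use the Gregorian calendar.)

July 18, 1835

July 1, 1835 is a Wednesday.
The first Saturday is therefore July 4 (3 days later).
The third Saturday is 4 + 2×7 = July 18.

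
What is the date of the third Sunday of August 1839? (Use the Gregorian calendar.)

August 18, 1839

August 1, 1839 is a Thursday.
The first Sunday is therefore August 4 (3 days later).
The third Sunday is 4 + 2×7 = August 18.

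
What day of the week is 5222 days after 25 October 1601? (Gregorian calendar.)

Thursday

First find the weekday of Oct 25, 1601. Doomsday rule: the anchor day for the 1600s is Tuesday. For year 01: 1÷12 = 0 r 1, and 1÷4 = 0, so 0+1+0 = 1.
Tuesday + 1 ≡ Wednesday — that's 1601's doomsday.
In October the doomsday date is Oct 10.
Oct 25 is 15 days after Oct 10; 15 mod 7 = 1, so Wednesday + 1 = Thursday.
5222 mod 7 = 0, so 5222 days after a Thursday is Thursday + 0 = Thursday.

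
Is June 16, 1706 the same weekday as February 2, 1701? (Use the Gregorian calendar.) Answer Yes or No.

From Feb 2, 1701 to Jun 16, 1706 is 1960 days.
1960 mod 7 = 0, so they are the same weekday.
(Feb 2, 1701 is a Wednesday; Jun 16, 1706 is a Wednesday.)

Yes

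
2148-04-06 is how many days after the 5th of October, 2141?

2375

Oct 5, 2141 → Oct 5, 2142: 365 days.
Oct 5, 2142 → Oct 5, 2143: 365 days.
Oct 5, 2143 → Oct 5, 2144: 366 days (Feb 29, 2144 is in that span).
Oct 5, 2144 → Oct 5, 2145: 365 days.
Oct 5, 2145 → Oct 5, 2146: 365 days.
Oct 5, 2146 → Oct 5, 2147: 365 days.
Oct 5, 2147 → Nov 5, 2147: 31 days (October has 31).
Nov 5, 2147 → Dec 5, 2147: 30 days (November has 30).
Dec 5, 2147 → Jan 5, 2148: 31 days (December has 31).
Jan 5, 2148 → Feb 5, 2148: 31 days (January has 31).
Feb 5, 2148 → Mar 5, 2148: 29 days (February has 29).
Mar 5, 2148 → Apr 5, 2148: 31 days (March has 31).
Apr 5, 2148 → Apr 6, 2148: 1 days.
Total: 2375 days.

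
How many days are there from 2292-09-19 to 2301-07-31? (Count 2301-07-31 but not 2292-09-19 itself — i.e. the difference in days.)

3236

Sep 19, 2292 → Sep 19, 2293: 365 days.
Sep 19, 2293 → Sep 19, 2294: 365 days.
Sep 19, 2294 → Sep 19, 2295: 365 days.
Sep 19, 2295 → Sep 19, 2296: 366 days (Feb 29, 2296 is in that span).
Sep 19, 2296 → Sep 19, 2297: 365 days.
Sep 19, 2297 → Sep 19, 2298: 365 days.
Sep 19, 2298 → Sep 19, 2299: 365 days.
Sep 19, 2299 → Sep 19, 2300: 365 days.
Sep 19, 2300 → Oct 19, 2300: 30 days (September has 30).
Oct 19, 2300 → Nov 19, 2300: 31 days (October has 31).
Nov 19, 2300 → Dec 19, 2300: 30 days (November has 30).
Dec 19, 2300 → Jan 19, 2301: 31 days (December has 31).
Jan 19, 2301 → Feb 19, 2301: 31 days (January has 31).
Feb 19, 2301 → Mar 19, 2301: 28 days (February has 28).
Mar 19, 2301 → Apr 19, 2301: 31 days (March has 31).
Apr 19, 2301 → May 19, 2301: 30 days (April has 30).
May 19, 2301 → Jun 19, 2301: 31 days (May has 31).
Jun 19, 2301 → Jul 19, 2301: 30 days (June has 30).
Jul 19, 2301 → Jul 31, 2301: 12 days.
Total: 3236 days.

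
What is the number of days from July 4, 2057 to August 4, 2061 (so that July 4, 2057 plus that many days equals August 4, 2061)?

1492

Jul 4, 2057 → Jul 4, 2058: 365 days.
Jul 4, 2058 → Jul 4, 2059: 365 days.
Jul 4, 2059 → Jul 4, 2060: 366 days (Feb 29, 2060 is in that span).
Jul 4, 2060 → Aug 4, 2060: 31 days (July has 31).
Aug 4, 2060 → Sep 4, 2060: 31 days (August has 31).
Sep 4, 2060 → Oct 4, 2060: 30 days (September has 30).
Oct 4, 2060 → Nov 4, 2060: 31 days (October has 31).
Nov 4, 2060 → Dec 4, 2060: 30 days (November has 30).
Dec 4, 2060 → Jan 4, 2061: 31 days (December has 31).
Jan 4, 2061 → Feb 4, 2061: 31 days (January has 31).
Feb 4, 2061 → Mar 4, 2061: 28 days (February has 28).
Mar 4, 2061 → Apr 4, 2061: 31 days (March has 31).
Apr 4, 2061 → May 4, 2061: 30 days (April has 30).
May 4, 2061 → Jun 4, 2061: 31 days (May has 31).
Jun 4, 2061 → Jul 4, 2061: 30 days (June has 30).
Jul 4, 2061 → Aug 4, 2061: 31 days.
Total: 1492 days.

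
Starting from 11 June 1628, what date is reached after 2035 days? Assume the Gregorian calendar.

January 6, 1634

+365 (one year) → Jun 11, 1629 (1670 left).
+365 (one year) → Jun 11, 1630 (1305 left).
+365 (one year) → Jun 11, 1631 (940 left).
+366 (one year; includes Feb 29, 1632) → Jun 11, 1632 (574 left).
+365 (one year) → Jun 11, 1633 (209 left).
Jun has 30 days: +20 → Jul 1, 1633 (189 left).
Jul has 31 days: +31 → Aug 1, 1633 (158 left).
Aug has 31 days: +31 → Sep 1, 1633 (127 left).
Sep has 30 days: +30 → Oct 1, 1633 (97 left).
Oct has 31 days: +31 → Nov 1, 1633 (66 left).
Nov has 30 days: +30 → Dec 1, 1633 (36 left).
Dec has 31 days: +31 → Jan 1, 1634 (5 left).
+5 → Jan 6, 1634.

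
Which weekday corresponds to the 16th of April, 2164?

Monday

Doomsday rule: the anchor day for the 2100s is Sunday. For year 64: 64÷12 = 5 r 4, and 4÷4 = 1, so 5+4+1 = 10.
Sunday + 10 ≡ Wednesday — that's 2164's doomsday.
In April the doomsday date is Apr 4.
Apr 16 is 12 days after Apr 4; 12 mod 7 = 5, so Wednesday + 5 = Monday.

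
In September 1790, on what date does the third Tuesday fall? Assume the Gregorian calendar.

September 21, 1790

September 1, 1790 is a Wednesday.
The first Tuesday is therefore September 7 (6 days later).
The third Tuesday is 7 + 2×7 = September 21.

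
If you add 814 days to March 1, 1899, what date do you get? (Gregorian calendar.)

+365 (one year) → Mar 1, 1900 (449 left).
+365 (one year) → Mar 1, 1901 (84 left).
Mar has 31 days: +31 → Apr 1, 1901 (53 left).
Apr has 30 days: +30 → May 1, 1901 (23 left).
+23 → May 24, 1901.

May 24, 1901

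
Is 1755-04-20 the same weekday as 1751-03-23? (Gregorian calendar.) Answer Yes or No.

No

From Mar 23, 1751 to Apr 20, 1755 is 1489 days.
1489 mod 7 = 5, so they are different weekdays.
(Mar 23, 1751 is a Tuesday; Apr 20, 1755 is a Sunday.)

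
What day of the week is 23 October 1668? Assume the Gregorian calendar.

Tuesday

Doomsday rule: the anchor day for the 1600s is Tuesday. For year 68: 68÷12 = 5 r 8, and 8÷4 = 2, so 5+8+2 = 15.
Tuesday + 15 ≡ Wednesday — that's 1668's doomsday.
In October the doomsday date is Oct 10.
Oct 23 is 13 days after Oct 10; 13 mod 7 = 6, so Wednesday + 6 = Tuesday.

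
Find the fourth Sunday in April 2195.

April 1, 2195 is a Wednesday.
The first Sunday is therefore April 5 (4 days later).
The fourth Sunday is 5 + 3×7 = April 26.

April 26, 2195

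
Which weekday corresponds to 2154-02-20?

Wednesday

Doomsday rule: the anchor day for the 2100s is Sunday. For year 54: 54÷12 = 4 r 6, and 6÷4 = 1, so 4+6+1 = 11.
Sunday + 11 ≡ Thursday — that's 2154's doomsday.
In February the doomsday date is Feb 28 (2154 is not a leap year).
Feb 20 is 8 days before Feb 28; 8 mod 7 = 1, so Thursday − 1 = Wednesday.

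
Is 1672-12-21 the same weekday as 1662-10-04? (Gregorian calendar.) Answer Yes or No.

From Oct 4, 1662 to Dec 21, 1672 is 3731 days.
3731 mod 7 = 0, so they are the same weekday.
(Oct 4, 1662 is a Wednesday; Dec 21, 1672 is a Wednesday.)

Yes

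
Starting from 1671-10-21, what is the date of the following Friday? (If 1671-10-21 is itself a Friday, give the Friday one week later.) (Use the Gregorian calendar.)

Oct 21, 1671 is a Wednesday.
From Wednesday to the next Friday is 2 days.
Oct 21, 1671 + 2 = Oct 23, 1671.

October 23, 1671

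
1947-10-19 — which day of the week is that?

January 1, 1947 is a Wednesday.
Jan 1, 1947 → Feb 1, 1947: 31 days (January has 31).
Feb 1, 1947 → Mar 1, 1947: 28 days (February has 28).
Mar 1, 1947 → Apr 1, 1947: 31 days (March has 31).
Apr 1, 1947 → May 1, 1947: 30 days (April has 30).
May 1, 1947 → Jun 1, 1947: 31 days (May has 31).
Jun 1, 1947 → Jul 1, 1947: 30 days (June has 30).
Jul 1, 1947 → Aug 1, 1947: 31 days (July has 31).
Aug 1, 1947 → Sep 1, 1947: 31 days (August has 31).
Sep 1, 1947 → Oct 1, 1947: 30 days (September has 30).
Oct 1, 1947 → Oct 19, 1947: 18 days.
Total: 291 days.
291 mod 7 = 4, so Wednesday + 4 = Sunday.

Sunday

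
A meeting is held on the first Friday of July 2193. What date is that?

July 1, 2193 is a Monday.
The first Friday is therefore July 5 (4 days later).

July 5, 2193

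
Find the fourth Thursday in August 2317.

August 23, 2317

August 1, 2317 is a Wednesday.
The first Thursday is therefore August 2 (1 days later).
The fourth Thursday is 2 + 3×7 = August 23.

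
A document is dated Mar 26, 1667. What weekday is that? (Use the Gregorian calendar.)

Saturday

Doomsday rule: the anchor day for the 1600s is Tuesday. For year 67: 67÷12 = 5 r 7, and 7÷4 = 1, so 5+7+1 = 13.
Tuesday + 13 ≡ Monday — that's 1667's doomsday.
In March the doomsday date is Mar 14.
Mar 26 is 12 days after Mar 14; 12 mod 7 = 5, so Monday + 5 = Saturday.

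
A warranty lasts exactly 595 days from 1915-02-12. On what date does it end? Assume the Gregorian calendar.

September 29, 1916

+365 (one year) → Feb 12, 1916 (230 left).
Feb has 29 days: +18 → Mar 1, 1916 (212 left).
Mar has 31 days: +31 → Apr 1, 1916 (181 left).
Apr has 30 days: +30 → May 1, 1916 (151 left).
May has 31 days: +31 → Jun 1, 1916 (120 left).
Jun has 30 days: +30 → Jul 1, 1916 (90 left).
Jul has 31 days: +31 → Aug 1, 1916 (59 left).
Aug has 31 days: +31 → Sep 1, 1916 (28 left).
+28 → Sep 29, 1916.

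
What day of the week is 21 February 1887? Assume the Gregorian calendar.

Monday

Doomsday rule: the anchor day for the 1800s is Friday. For year 87: 87÷12 = 7 r 3, and 3÷4 = 0, so 7+3+0 = 10.
Friday + 10 ≡ Monday — that's 1887's doomsday.
In February the doomsday date is Feb 28 (1887 is not a leap year).
Feb 21 is 7 days before Feb 28; 7 mod 7 = 0, so Monday − 0 = Monday.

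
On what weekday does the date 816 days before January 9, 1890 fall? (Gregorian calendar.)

Jan 9, 1890 is a Thursday.
816 mod 7 = 4, so 816 days before a Thursday is Thursday − 4 = Sunday.

Sunday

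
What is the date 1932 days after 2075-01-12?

April 27, 2080

+365 (one year) → Jan 12, 2076 (1567 left).
+366 (one year; includes Feb 29, 2076) → Jan 12, 2077 (1201 left).
+365 (one year) → Jan 12, 2078 (836 left).
+365 (one year) → Jan 12, 2079 (471 left).
+365 (one year) → Jan 12, 2080 (106 left).
Jan has 31 days: +20 → Feb 1, 2080 (86 left).
Feb has 29 days: +29 → Mar 1, 2080 (57 left).
Mar has 31 days: +31 → Apr 1, 2080 (26 left).
+26 → Apr 27, 2080.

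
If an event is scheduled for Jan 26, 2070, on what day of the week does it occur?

Doomsday rule: the anchor day for the 2000s is Tuesday. For year 70: 70÷12 = 5 r 10, and 10÷4 = 2, so 5+10+2 = 17.
Tuesday + 17 ≡ Friday — that's 2070's doomsday.
In January the doomsday date is Jan 3 (2070 is not a leap year).
Jan 26 is 23 days after Jan 3; 23 mod 7 = 2, so Friday + 2 = Sunday.

Sunday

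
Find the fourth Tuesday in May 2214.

May 24, 2214

May 1, 2214 is a Sunday.
The first Tuesday is therefore May 3 (2 days later).
The fourth Tuesday is 3 + 3×7 = May 24.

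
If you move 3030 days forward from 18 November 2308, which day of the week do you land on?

First find the weekday of Nov 18, 2308. Doomsday rule: the anchor day for the 2300s is Wednesday. For year 08: 8÷12 = 0 r 8, and 8÷4 = 2, so 0+8+2 = 10.
Wednesday + 10 ≡ Saturday — that's 2308's doomsday.
In November the doomsday date is Nov 7.
Nov 18 is 11 days after Nov 7; 11 mod 7 = 4, so Saturday + 4 = Wednesday.
3030 mod 7 = 6, so 3030 days after a Wednesday is Wednesday + 6 = Tuesday.

Tuesday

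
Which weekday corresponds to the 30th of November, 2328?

Friday

Doomsday rule: the anchor day for the 2300s is Wednesday. For year 28: 28÷12 = 2 r 4, and 4÷4 = 1, so 2+4+1 = 7.
Wednesday + 7 ≡ Wednesday — that's 2328's doomsday.
In November the doomsday date is Nov 7.
Nov 30 is 23 days after Nov 7; 23 mod 7 = 2, so Wednesday + 2 = Friday.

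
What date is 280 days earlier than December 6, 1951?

March 1, 1951

−6 → Nov 30, 1951 (end of Nov, 30 days; 274 left).
−30 → Oct 31, 1951 (end of Oct, 31 days; 244 left).
−31 → Sep 30, 1951 (end of Sep, 30 days; 213 left).
−30 → Aug 31, 1951 (end of Aug, 31 days; 183 left).
−31 → Jul 31, 1951 (end of Jul, 31 days; 152 left).
−31 → Jun 30, 1951 (end of Jun, 30 days; 121 left).
−30 → May 31, 1951 (end of May, 31 days; 91 left).
−31 → Apr 30, 1951 (end of Apr, 30 days; 60 left).
−30 → Mar 31, 1951 (end of Mar, 31 days; 30 left).
−30 → Mar 1, 1951.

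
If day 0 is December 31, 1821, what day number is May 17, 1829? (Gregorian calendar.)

Dec 31, 1821 → Dec 31, 1822: 365 days.
Dec 31, 1822 → Dec 31, 1823: 365 days.
Dec 31, 1823 → Dec 31, 1824: 366 days (Feb 29, 1824 is in that span).
Dec 31, 1824 → Dec 31, 1825: 365 days.
Dec 31, 1825 → Dec 31, 1826: 365 days.
Dec 31, 1826 → Dec 31, 1827: 365 days.
Dec 31, 1827 → Dec 31, 1828: 366 days (Feb 29, 1828 is in that span).
Dec 31, 1828 → Jan 31, 1829: 31 days (December has 31).
Jan 31, 1829 → Feb 28, 1829: 28 days (January has 31).
Feb 28, 1829 → Mar 28, 1829: 28 days (February has 28).
Mar 28, 1829 → Apr 28, 1829: 31 days (March has 31).
Apr 28, 1829 → May 17, 1829: 19 days.
Total: 2694 days.

2694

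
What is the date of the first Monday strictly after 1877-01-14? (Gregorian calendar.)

January 15, 1877

Jan 14, 1877 is a Sunday.
From Sunday to the next Monday is 1 day.
Jan 14, 1877 + 1 = Jan 15, 1877.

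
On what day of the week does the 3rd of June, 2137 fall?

Monday

Doomsday rule: the anchor day for the 2100s is Sunday. For year 37: 37÷12 = 3 r 1, and 1÷4 = 0, so 3+1+0 = 4.
Sunday + 4 ≡ Thursday — that's 2137's doomsday.
In June the doomsday date is Jun 6.
Jun 3 is 3 days before Jun 6; 3 mod 7 = 3, so Thursday − 3 = Monday.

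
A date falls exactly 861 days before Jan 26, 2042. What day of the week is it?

Sunday

Jan 26, 2042 is a Sunday.
861 mod 7 = 0, so 861 days before a Sunday is Sunday − 0 = Sunday.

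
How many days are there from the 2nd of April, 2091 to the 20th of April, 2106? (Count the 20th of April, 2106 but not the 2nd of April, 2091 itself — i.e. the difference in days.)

Apr 2, 2091 → Apr 2, 2092: 366 days (Feb 29, 2092 is in that span).
Apr 2, 2092 → Apr 2, 2093: 365 days.
Apr 2, 2093 → Apr 2, 2094: 365 days.
Apr 2, 2094 → Apr 2, 2095: 365 days.
Apr 2, 2095 → Apr 2, 2096: 366 days (Feb 29, 2096 is in that span).
Apr 2, 2096 → Apr 2, 2097: 365 days.
Apr 2, 2097 → Apr 2, 2098: 365 days.
Apr 2, 2098 → Apr 2, 2099: 365 days.
Apr 2, 2099 → Apr 2, 2100: 365 days.
Apr 2, 2100 → Apr 2, 2101: 365 days.
Apr 2, 2101 → Apr 2, 2102: 365 days.
Apr 2, 2102 → Apr 2, 2103: 365 days.
Apr 2, 2103 → Apr 2, 2104: 366 days (Feb 29, 2104 is in that span).
Apr 2, 2104 → Apr 2, 2105: 365 days.
Apr 2, 2105 → May 2, 2105: 30 days (April has 30).
May 2, 2105 → Jun 2, 2105: 31 days (May has 31).
Jun 2, 2105 → Jul 2, 2105: 30 days (June has 30).
Jul 2, 2105 → Aug 2, 2105: 31 days (July has 31).
Aug 2, 2105 → Sep 2, 2105: 31 days (August has 31).
Sep 2, 2105 → Oct 2, 2105: 30 days (September has 30).
Oct 2, 2105 → Nov 2, 2105: 31 days (October has 31).
Nov 2, 2105 → Dec 2, 2105: 30 days (November has 30).
Dec 2, 2105 → Jan 2, 2106: 31 days (December has 31).
Jan 2, 2106 → Feb 2, 2106: 31 days (January has 31).
Feb 2, 2106 → Mar 2, 2106: 28 days (February has 28).
Mar 2, 2106 → Apr 2, 2106: 31 days (March has 31).
Apr 2, 2106 → Apr 20, 2106: 18 days.
Total: 5496 days.

5496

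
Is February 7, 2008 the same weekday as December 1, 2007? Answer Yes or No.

No

From Dec 1, 2007 to Feb 7, 2008 is 68 days.
68 mod 7 = 5, so they are different weekdays.
(Dec 1, 2007 is a Saturday; Feb 7, 2008 is a Thursday.)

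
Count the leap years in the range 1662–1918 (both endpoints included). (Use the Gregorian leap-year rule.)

61

Multiples of 4 in [1662,1918]: 64.
Of those, multiples of 100: 3 (not leap unless ÷400).
Multiples of 400: 0.
Leap years = 64 − 3 + 0 = 61.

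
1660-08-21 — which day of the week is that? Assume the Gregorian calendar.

Saturday

Doomsday rule: the anchor day for the 1600s is Tuesday. For year 60: 60÷12 = 5 r 0, and 0÷4 = 0, so 5+0+0 = 5.
Tuesday + 5 ≡ Sunday — that's 1660's doomsday.
In August the doomsday date is Aug 8.
Aug 21 is 13 days after Aug 8; 13 mod 7 = 6, so Sunday + 6 = Saturday.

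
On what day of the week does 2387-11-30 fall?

Monday

Doomsday rule: the anchor day for the 2300s is Wednesday. For year 87: 87÷12 = 7 r 3, and 3÷4 = 0, so 7+3+0 = 10.
Wednesday + 10 ≡ Saturday — that's 2387's doomsday.
In November the doomsday date is Nov 7.
Nov 30 is 23 days after Nov 7; 23 mod 7 = 2, so Saturday + 2 = Monday.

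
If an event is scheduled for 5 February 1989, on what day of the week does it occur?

Sunday

Doomsday rule: the anchor day for the 1900s is Wednesday. For year 89: 89÷12 = 7 r 5, and 5÷4 = 1, so 7+5+1 = 13.
Wednesday + 13 ≡ Tuesday — that's 1989's doomsday.
In February the doomsday date is Feb 28 (1989 is not a leap year).
Feb 5 is 23 days before Feb 28; 23 mod 7 = 2, so Tuesday − 2 = Sunday.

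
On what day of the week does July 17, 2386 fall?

Thursday

Doomsday rule: the anchor day for the 2300s is Wednesday. For year 86: 86÷12 = 7 r 2, and 2÷4 = 0, so 7+2+0 = 9.
Wednesday + 9 ≡ Friday — that's 2386's doomsday.
In July the doomsday date is Jul 11.
Jul 17 is 6 days after Jul 11; 6 mod 7 = 6, so Friday + 6 = Thursday.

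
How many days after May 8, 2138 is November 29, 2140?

May 8, 2138 → May 8, 2139: 365 days.
May 8, 2139 → May 8, 2140: 366 days (Feb 29, 2140 is in that span).
May 8, 2140 → Jun 8, 2140: 31 days (May has 31).
Jun 8, 2140 → Jul 8, 2140: 30 days (June has 30).
Jul 8, 2140 → Aug 8, 2140: 31 days (July has 31).
Aug 8, 2140 → Sep 8, 2140: 31 days (August has 31).
Sep 8, 2140 → Oct 8, 2140: 30 days (September has 30).
Oct 8, 2140 → Nov 8, 2140: 31 days (October has 31).
Nov 8, 2140 → Nov 29, 2140: 21 days.
Total: 936 days.

936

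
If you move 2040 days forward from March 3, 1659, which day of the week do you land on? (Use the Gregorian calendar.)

Thursday

Mar 3, 1659 is a Monday.
2040 mod 7 = 3, so 2040 days after a Monday is Monday + 3 = Thursday.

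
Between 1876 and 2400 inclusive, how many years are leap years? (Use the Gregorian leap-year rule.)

128

Multiples of 4 in [1876,2400]: 132.
Of those, multiples of 100: 6 (not leap unless ÷400).
Multiples of 400: 2.
Leap years = 132 − 6 + 2 = 128.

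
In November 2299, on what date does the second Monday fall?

November 13, 2299

November 1, 2299 is a Wednesday.
The first Monday is therefore November 6 (5 days later).
The second Monday is 6 + 1×7 = November 13.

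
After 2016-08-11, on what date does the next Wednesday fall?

August 17, 2016

Aug 11, 2016 is a Thursday.
From Thursday to the next Wednesday is 6 days.
Aug 11, 2016 + 6 = Aug 17, 2016.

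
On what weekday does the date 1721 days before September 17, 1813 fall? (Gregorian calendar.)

Saturday

Sep 17, 1813 is a Friday.
1721 mod 7 = 6, so 1721 days before a Friday is Friday − 6 = Saturday.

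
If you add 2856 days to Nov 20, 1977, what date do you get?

+365 (one year) → Nov 20, 1978 (2491 left).
+365 (one year) → Nov 20, 1979 (2126 left).
+366 (one year; includes Feb 29, 1980) → Nov 20, 1980 (1760 left).
+365 (one year) → Nov 20, 1981 (1395 left).
+365 (one year) → Nov 20, 1982 (1030 left).
+365 (one year) → Nov 20, 1983 (665 left).
+366 (one year; includes Feb 29, 1984) → Nov 20, 1984 (299 left).
Nov has 30 days: +11 → Dec 1, 1984 (288 left).
Dec has 31 days: +31 → Jan 1, 1985 (257 left).
Jan has 31 days: +31 → Feb 1, 1985 (226 left).
Feb has 28 days: +28 → Mar 1, 1985 (198 left).
Mar has 31 days: +31 → Apr 1, 1985 (167 left).
Apr has 30 days: +30 → May 1, 1985 (137 left).
May has 31 days: +31 → Jun 1, 1985 (106 left).
Jun has 30 days: +30 → Jul 1, 1985 (76 left).
Jul has 31 days: +31 → Aug 1, 1985 (45 left).
Aug has 31 days: +31 → Sep 1, 1985 (14 left).
+14 → Sep 15, 1985.

September 15, 1985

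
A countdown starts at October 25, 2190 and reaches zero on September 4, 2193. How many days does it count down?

Oct 25, 2190 → Oct 25, 2191: 365 days.
Oct 25, 2191 → Oct 25, 2192: 366 days (Feb 29, 2192 is in that span).
Oct 25, 2192 → Nov 25, 2192: 31 days (October has 31).
Nov 25, 2192 → Dec 25, 2192: 30 days (November has 30).
Dec 25, 2192 → Jan 25, 2193: 31 days (December has 31).
Jan 25, 2193 → Feb 25, 2193: 31 days (January has 31).
Feb 25, 2193 → Mar 25, 2193: 28 days (February has 28).
Mar 25, 2193 → Apr 25, 2193: 31 days (March has 31).
Apr 25, 2193 → May 25, 2193: 30 days (April has 30).
May 25, 2193 → Jun 25, 2193: 31 days (May has 31).
Jun 25, 2193 → Jul 25, 2193: 30 days (June has 30).
Jul 25, 2193 → Aug 25, 2193: 31 days (July has 31).
Aug 25, 2193 → Sep 4, 2193: 10 days.
Total: 1045 days.

1045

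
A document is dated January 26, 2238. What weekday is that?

Friday

Doomsday rule: the anchor day for the 2200s is Friday. For year 38: 38÷12 = 3 r 2, and 2÷4 = 0, so 3+2+0 = 5.
Friday + 5 ≡ Wednesday — that's 2238's doomsday.
In January the doomsday date is Jan 3 (2238 is not a leap year).
Jan 26 is 23 days after Jan 3; 23 mod 7 = 2, so Wednesday + 2 = Friday.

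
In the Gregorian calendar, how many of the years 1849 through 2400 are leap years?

Multiples of 4 in [1849,2400]: 138.
Of those, multiples of 100: 6 (not leap unless ÷400).
Multiples of 400: 2.
Leap years = 138 − 6 + 2 = 134.

134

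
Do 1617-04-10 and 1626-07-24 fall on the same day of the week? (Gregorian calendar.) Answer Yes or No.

No

From Apr 10, 1617 to Jul 24, 1626 is 3392 days.
3392 mod 7 = 4, so they are different weekdays.
(Apr 10, 1617 is a Monday; Jul 24, 1626 is a Friday.)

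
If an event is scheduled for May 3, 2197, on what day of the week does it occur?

January 1, 2197 is a Sunday.
Jan 1, 2197 → Feb 1, 2197: 31 days (January has 31).
Feb 1, 2197 → Mar 1, 2197: 28 days (February has 28).
Mar 1, 2197 → Apr 1, 2197: 31 days (March has 31).
Apr 1, 2197 → May 1, 2197: 30 days (April has 30).
May 1, 2197 → May 3, 2197: 2 days.
Total: 122 days.
122 mod 7 = 3, so Sunday + 3 = Wednesday.

Wednesday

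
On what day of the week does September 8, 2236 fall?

Thursday

Doomsday rule: the anchor day for the 2200s is Friday. For year 36: 36÷12 = 3 r 0, and 0÷4 = 0, so 3+0+0 = 3.
Friday + 3 ≡ Monday — that's 2236's doomsday.
In September the doomsday date is Sep 5.
Sep 8 is 3 days after Sep 5; 3 mod 7 = 3, so Monday + 3 = Thursday.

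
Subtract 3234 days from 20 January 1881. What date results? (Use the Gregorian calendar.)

−366 (one year; includes Feb 29, 1880) → Jan 20, 1880 (2868 left).
−365 (one year) → Jan 20, 1879 (2503 left).
−365 (one year) → Jan 20, 1878 (2138 left).
−365 (one year) → Jan 20, 1877 (1773 left).
−366 (one year; includes Feb 29, 1876) → Jan 20, 1876 (1407 left).
−365 (one year) → Jan 20, 1875 (1042 left).
−365 (one year) → Jan 20, 1874 (677 left).
−365 (one year) → Jan 20, 1873 (312 left).
−20 → Dec 31, 1872 (end of Dec, 31 days; 292 left).
−31 → Nov 30, 1872 (end of Nov, 30 days; 261 left).
−30 → Oct 31, 1872 (end of Oct, 31 days; 231 left).
−31 → Sep 30, 1872 (end of Sep, 30 days; 200 left).
−30 → Aug 31, 1872 (end of Aug, 31 days; 170 left).
−31 → Jul 31, 1872 (end of Jul, 31 days; 139 left).
−31 → Jun 30, 1872 (end of Jun, 30 days; 108 left).
−30 → May 31, 1872 (end of May, 31 days; 78 left).
−31 → Apr 30, 1872 (end of Apr, 30 days; 47 left).
−30 → Mar 31, 1872 (end of Mar, 31 days; 17 left).
−17 → Mar 14, 1872.

March 14, 1872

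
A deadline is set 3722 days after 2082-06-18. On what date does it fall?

August 26, 2092

+365 (one year) → Jun 18, 2083 (3357 left).
+366 (one year; includes Feb 29, 2084) → Jun 18, 2084 (2991 left).
+365 (one year) → Jun 18, 2085 (2626 left).
+365 (one year) → Jun 18, 2086 (2261 left).
+365 (one year) → Jun 18, 2087 (1896 left).
+366 (one year; includes Feb 29, 2088) → Jun 18, 2088 (1530 left).
+365 (one year) → Jun 18, 2089 (1165 left).
+365 (one year) → Jun 18, 2090 (800 left).
+365 (one year) → Jun 18, 2091 (435 left).
+366 (one year; includes Feb 29, 2092) → Jun 18, 2092 (69 left).
Jun has 30 days: +13 → Jul 1, 2092 (56 left).
Jul has 31 days: +31 → Aug 1, 2092 (25 left).
+25 → Aug 26, 2092.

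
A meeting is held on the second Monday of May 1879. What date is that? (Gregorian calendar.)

May 1, 1879 is a Thursday.
The first Monday is therefore May 5 (4 days later).
The second Monday is 5 + 1×7 = May 12.

May 12, 1879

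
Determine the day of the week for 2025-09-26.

Doomsday rule: the anchor day for the 2000s is Tuesday. For year 25: 25÷12 = 2 r 1, and 1÷4 = 0, so 2+1+0 = 3.
Tuesday + 3 ≡ Friday — that's 2025's doomsday.
In September the doomsday date is Sep 5.
Sep 26 is 21 days after Sep 5; 21 mod 7 = 0, so Friday + 0 = Friday.

Friday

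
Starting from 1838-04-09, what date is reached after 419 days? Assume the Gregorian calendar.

+365 (one year) → Apr 9, 1839 (54 left).
Apr has 30 days: +22 → May 1, 1839 (32 left).
May has 31 days: +31 → Jun 1, 1839 (1 left).
+1 → Jun 2, 1839.

June 2, 1839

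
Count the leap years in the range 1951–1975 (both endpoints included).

6

Multiples of 4 in [1951,1975]: 6.
Of those, multiples of 100: 0 (not leap unless ÷400).
Multiples of 400: 0.
Leap years = 6 − 0 + 0 = 6.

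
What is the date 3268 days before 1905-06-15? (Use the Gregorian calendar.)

July 3, 1896

−365 (one year) → Jun 15, 1904 (2903 left).
−366 (one year; includes Feb 29, 1904) → Jun 15, 1903 (2537 left).
−365 (one year) → Jun 15, 1902 (2172 left).
−365 (one year) → Jun 15, 1901 (1807 left).
−365 (one year) → Jun 15, 1900 (1442 left).
−365 (one year) → Jun 15, 1899 (1077 left).
−365 (one year) → Jun 15, 1898 (712 left).
−365 (one year) → Jun 15, 1897 (347 left).
−15 → May 31, 1897 (end of May, 31 days; 332 left).
−31 → Apr 30, 1897 (end of Apr, 30 days; 301 left).
−30 → Mar 31, 1897 (end of Mar, 31 days; 271 left).
−31 → Feb 28, 1897 (end of Feb, 28 days; 240 left).
−28 → Jan 31, 1897 (end of Jan, 31 days; 212 left).
−31 → Dec 31, 1896 (end of Dec, 31 days; 181 left).
−31 → Nov 30, 1896 (end of Nov, 30 days; 150 left).
−30 → Oct 31, 1896 (end of Oct, 31 days; 120 left).
−31 → Sep 30, 1896 (end of Sep, 30 days; 89 left).
−30 → Aug 31, 1896 (end of Aug, 31 days; 59 left).
−31 → Jul 31, 1896 (end of Jul, 31 days; 28 left).
−28 → Jul 3, 1896.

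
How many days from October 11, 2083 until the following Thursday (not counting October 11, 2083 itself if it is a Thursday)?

Oct 11, 2083 is a Monday.
From Monday to the next Thursday is 3 days.

3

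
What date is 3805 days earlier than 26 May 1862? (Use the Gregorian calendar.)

−365 (one year) → May 26, 1861 (3440 left).
−365 (one year) → May 26, 1860 (3075 left).
−366 (one year; includes Feb 29, 1860) → May 26, 1859 (2709 left).
−365 (one year) → May 26, 1858 (2344 left).
−365 (one year) → May 26, 1857 (1979 left).
−365 (one year) → May 26, 1856 (1614 left).
−366 (one year; includes Feb 29, 1856) → May 26, 1855 (1248 left).
−365 (one year) → May 26, 1854 (883 left).
−365 (one year) → May 26, 1853 (518 left).
−365 (one year) → May 26, 1852 (153 left).
−26 → Apr 30, 1852 (end of Apr, 30 days; 127 left).
−30 → Mar 31, 1852 (end of Mar, 31 days; 97 left).
−31 → Feb 29, 1852 (end of Feb, 29 days; 66 left).
−29 → Jan 31, 1852 (end of Jan, 31 days; 37 left).
−31 → Dec 31, 1851 (end of Dec, 31 days; 6 left).
−6 → Dec 25, 1851.

December 25, 1851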